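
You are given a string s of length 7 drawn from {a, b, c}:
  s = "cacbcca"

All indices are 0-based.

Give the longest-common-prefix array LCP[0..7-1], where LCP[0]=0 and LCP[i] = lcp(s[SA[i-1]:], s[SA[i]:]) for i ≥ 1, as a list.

[0, 1, 0, 0, 2, 1, 1]

rank | idx | suffix
   0 |   6 | a
   1 |   1 | acbcca
   2 |   3 | bcca
   3 |   5 | ca
   4 |   0 | cacbcca
   5 |   2 | cbcca
   6 |   4 | cca

SA = [6, 1, 3, 5, 0, 2, 4]
[i] adj suffixes → lcp
  [1] 6/1 → 1 ('a')
  [2] 1/3 → 0 ('')
  [3] 3/5 → 0 ('')
  [4] 5/0 → 2 ('ca')
  [5] 0/2 → 1 ('c')
  [6] 2/4 → 1 ('c')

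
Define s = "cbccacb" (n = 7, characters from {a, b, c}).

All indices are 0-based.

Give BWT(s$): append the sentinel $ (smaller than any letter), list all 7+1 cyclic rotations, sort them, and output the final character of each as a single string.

rank  rotation  last
    0  $cbccacb  b
    1  acb$cbcc  c
    2  b$cbccac  c
    3  bccacb$c  c
    4  cacb$cbc  c
    5  cb$cbcca  a
    6  cbccacb$  $
    7  ccacb$cb  b

bcccca$b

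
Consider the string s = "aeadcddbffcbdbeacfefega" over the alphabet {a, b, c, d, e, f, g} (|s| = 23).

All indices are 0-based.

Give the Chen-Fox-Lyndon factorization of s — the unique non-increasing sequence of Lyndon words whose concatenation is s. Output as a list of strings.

["ae", "adcddbffcbdbe", "acfefeg", "a"]

emit factor 1: 'ae' (i=0, period=2)
emit factor 2: 'adcddbffcbdbe' (i=2, period=13)
emit factor 3: 'acfefeg' (i=15, period=7)
emit factor 4: 'a' (i=22, period=1)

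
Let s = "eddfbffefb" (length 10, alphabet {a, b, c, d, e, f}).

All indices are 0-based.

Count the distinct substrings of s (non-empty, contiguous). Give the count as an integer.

48

sorted suffixes:
  #0 SA[0]=9  'b'
  #1 SA[1]=4  'bffefb'
  #2 SA[2]=1  'ddfbffefb'
  #3 SA[3]=2  'dfbffefb'
  #4 SA[4]=0  'eddfbffefb'
  #5 SA[5]=7  'efb'
  #6 SA[6]=8  'fb'
  #7 SA[7]=3  'fbffefb'
  #8 SA[8]=6  'fefb'
  #9 SA[9]=5  'ffefb'

SA = [9, 4, 1, 2, 0, 7, 8, 3, 6, 5]
[i] adj suffixes → lcp
  [1] 9/4 → 1 ('b')
  [2] 4/1 → 0 ('')
  [3] 1/2 → 1 ('d')
  [4] 2/0 → 0 ('')
  [5] 0/7 → 1 ('e')
  [6] 7/8 → 0 ('')
  [7] 8/3 → 2 ('fb')
  [8] 3/6 → 1 ('f')
  [9] 6/5 → 1 ('f')

n(n+1)/2 = 10·11/2 = 55
Σ LCP = 0 + 1 + 0 + 1 + 0 + 1 + 0 + 2 + 1 + 1 = 7
distinct = 55 − 7 = 48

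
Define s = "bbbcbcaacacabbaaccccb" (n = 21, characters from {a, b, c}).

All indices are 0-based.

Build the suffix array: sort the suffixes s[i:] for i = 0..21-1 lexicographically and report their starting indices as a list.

rank→(start, suffix):
  0 → (6, 'aacacabbaaccccb')
  1 → (14, 'aaccccb')
  2 → (11, 'abbaaccccb')
  3 → (9, 'acabbaaccccb')
  4 → (7, 'acacabbaaccccb')
  5 → (15, 'accccb')
  6 → (20, 'b')
  7 → (13, 'baaccccb')
  8 → (12, 'bbaaccccb')
  9 → (0, 'bbbcbcaacacabbaaccccb')
  10 → (1, 'bbcbcaacacabbaaccccb')
  11 → (4, 'bcaacacabbaaccccb')
  12 → (2, 'bcbcaacacabbaaccccb')
  13 → (5, 'caacacabbaaccccb')
  14 → (10, 'cabbaaccccb')
  15 → (8, 'cacabbaaccccb')
  16 → (19, 'cb')
  17 → (3, 'cbcaacacabbaaccccb')
  18 → (18, 'ccb')
  19 → (17, 'cccb')
  20 → (16, 'ccccb')

[6, 14, 11, 9, 7, 15, 20, 13, 12, 0, 1, 4, 2, 5, 10, 8, 19, 3, 18, 17, 16]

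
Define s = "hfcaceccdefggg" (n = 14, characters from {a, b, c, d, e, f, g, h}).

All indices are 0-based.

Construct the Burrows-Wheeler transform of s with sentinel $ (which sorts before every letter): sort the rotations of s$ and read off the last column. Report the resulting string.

rank  rotation         last
    0  $hfcaceccdefggg  g
    1  aceccdefggg$hfc  c
    2  caceccdefggg$hf  f
    3  ccdefggg$hfcace  e
    4  cdefggg$hfcacec  c
    5  ceccdefggg$hfca  a
    6  defggg$hfcacecc  c
    7  eccdefggg$hfcac  c
    8  efggg$hfcaceccd  d
    9  fcaceccdefggg$h  h
   10  fggg$hfcaceccde  e
   11  g$hfcaceccdefgg  g
   12  gg$hfcaceccdefg  g
   13  ggg$hfcaceccdef  f
   14  hfcaceccdefggg$  $

gcfecaccdheggf$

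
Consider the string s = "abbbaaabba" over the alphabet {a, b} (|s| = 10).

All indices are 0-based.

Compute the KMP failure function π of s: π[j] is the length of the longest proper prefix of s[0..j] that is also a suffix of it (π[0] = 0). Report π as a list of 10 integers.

[0, 0, 0, 0, 1, 1, 1, 2, 3, 1]

π[0] = 0
j=1 s[j]='b': π[1]=0 (border '')
j=2 s[j]='b': π[2]=0 (border '')
j=3 s[j]='b': π[3]=0 (border '')
j=4 s[j]='a': π[4]=1 (border 'a')
j=5 s[j]='a': k: 1→0; π[5]=1 (border 'a')
j=6 s[j]='a': k: 1→0; π[6]=1 (border 'a')
j=7 s[j]='b': π[7]=2 (border 'ab')
j=8 s[j]='b': π[8]=3 (border 'abb')
j=9 s[j]='a': k: 3→0; π[9]=1 (border 'a')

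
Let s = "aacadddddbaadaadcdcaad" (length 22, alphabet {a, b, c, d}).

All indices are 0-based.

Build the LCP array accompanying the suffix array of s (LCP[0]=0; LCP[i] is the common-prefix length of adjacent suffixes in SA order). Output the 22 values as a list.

[0, 2, 3, 3, 1, 1, 2, 2, 2, 0, 0, 2, 1, 0, 1, 1, 1, 2, 1, 2, 3, 4]

rank | idx | suffix
   0 |   0 | aacadddddbaadaadcdcaad
   1 |  19 | aad
   2 |  10 | aadaadcdcaad
   3 |  13 | aadcdcaad
   4 |   1 | acadddddbaadaadcdcaad
   5 |  20 | ad
   6 |  11 | adaadcdcaad
   7 |  14 | adcdcaad
   8 |   3 | adddddbaadaadcdcaad
   9 |   9 | baadaadcdcaad
  10 |  18 | caad
  11 |   2 | cadddddbaadaadcdcaad
  12 |  16 | cdcaad
  13 |  21 | d
  14 |  12 | daadcdcaad
  15 |   8 | dbaadaadcdcaad
  16 |  17 | dcaad
  17 |  15 | dcdcaad
  18 |   7 | ddbaadaadcdcaad
  19 |   6 | dddbaadaadcdcaad
  20 |   5 | ddddbaadaadcdcaad
  21 |   4 | dddddbaadaadcdcaad

SA = [0, 19, 10, 13, 1, 20, 11, 14, 3, 9, 18, 2, 16, 21, 12, 8, 17, 15, 7, 6, 5, 4]
rank  pair      lcp
   1  s[0:],s[19:]  2  'aa'
   2  s[19:],s[10:]  3  'aad'
   3  s[10:],s[13:]  3  'aad'
   4  s[13:],s[1:]  1  'a'
   5  s[1:],s[20:]  1  'a'
   6  s[20:],s[11:]  2  'ad'
   7  s[11:],s[14:]  2  'ad'
   8  s[14:],s[3:]  2  'ad'
   9  s[3:],s[9:]  0  ''
  10  s[9:],s[18:]  0  ''
  11  s[18:],s[2:]  2  'ca'
  12  s[2:],s[16:]  1  'c'
  13  s[16:],s[21:]  0  ''
  14  s[21:],s[12:]  1  'd'
  15  s[12:],s[8:]  1  'd'
  16  s[8:],s[17:]  1  'd'
  17  s[17:],s[15:]  2  'dc'
  18  s[15:],s[7:]  1  'd'
  19  s[7:],s[6:]  2  'dd'
  20  s[6:],s[5:]  3  'ddd'
  21  s[5:],s[4:]  4  'dddd'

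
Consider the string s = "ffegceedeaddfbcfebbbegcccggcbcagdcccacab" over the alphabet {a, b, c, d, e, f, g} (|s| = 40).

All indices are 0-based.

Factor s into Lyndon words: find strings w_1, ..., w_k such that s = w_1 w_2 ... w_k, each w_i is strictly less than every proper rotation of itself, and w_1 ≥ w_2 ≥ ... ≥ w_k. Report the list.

emit factor 1: 'f' (i=0, period=1)
emit factor 2: 'f' (i=1, period=1)
emit factor 3: 'eg' (i=2, period=2)
emit factor 4: 'ceede' (i=4, period=5)
emit factor 5: 'addfbcfebbbegcccggcbcagdccc' (i=9, period=27)
emit factor 6: 'ac' (i=36, period=2)
emit factor 7: 'ab' (i=38, period=2)

["f", "f", "eg", "ceede", "addfbcfebbbegcccggcbcagdccc", "ac", "ab"]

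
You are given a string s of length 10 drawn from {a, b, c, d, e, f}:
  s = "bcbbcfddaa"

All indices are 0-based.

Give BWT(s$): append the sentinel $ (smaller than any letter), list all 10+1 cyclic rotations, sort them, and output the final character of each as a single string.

rank  rotation     last
    0  $bcbbcfddaa  a
    1  a$bcbbcfdda  a
    2  aa$bcbbcfdd  d
    3  bbcfddaa$bc  c
    4  bcbbcfddaa$  $
    5  bcfddaa$bcb  b
    6  cbbcfddaa$b  b
    7  cfddaa$bcbb  b
    8  daa$bcbbcfd  d
    9  ddaa$bcbbcf  f
   10  fddaa$bcbbc  c

aadc$bbbdfc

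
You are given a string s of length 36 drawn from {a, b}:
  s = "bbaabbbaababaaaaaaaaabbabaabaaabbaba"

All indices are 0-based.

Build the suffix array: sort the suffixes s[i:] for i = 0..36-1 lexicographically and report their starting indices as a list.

[35, 12, 13, 14, 15, 16, 17, 28, 18, 25, 7, 29, 19, 2, 33, 10, 26, 23, 8, 30, 20, 3, 34, 11, 27, 24, 6, 1, 32, 9, 22, 5, 0, 31, 21, 4]

rank | idx | suffix
   0 |  35 | a
   1 |  12 | aaaaaaaaabbabaabaaabbaba
   2 |  13 | aaaaaaaabbabaabaaabbaba
   3 |  14 | aaaaaaabbabaabaaabbaba
   4 |  15 | aaaaaabbabaabaaabbaba
   5 |  16 | aaaaabbabaabaaabbaba
   6 |  17 | aaaabbabaabaaabbaba
   7 |  28 | aaabbaba
   8 |  18 | aaabbabaabaaabbaba
   9 |  25 | aabaaabbaba
  10 |   7 | aababaaaaaaaaabbabaabaaabbaba
  11 |  29 | aabbaba
  12 |  19 | aabbabaabaaabbaba
  13 |   2 | aabbbaababaaaaaaaaabbabaabaaabbaba
  14 |  33 | aba
  15 |  10 | abaaaaaaaaabbabaabaaabbaba
  16 |  26 | abaaabbaba
  17 |  23 | abaabaaabbaba
  18 |   8 | ababaaaaaaaaabbabaabaaabbaba
  19 |  30 | abbaba
  20 |  20 | abbabaabaaabbaba
  21 |   3 | abbbaababaaaaaaaaabbabaabaaabbaba
  22 |  34 | ba
  23 |  11 | baaaaaaaaabbabaabaaabbaba
  24 |  27 | baaabbaba
  25 |  24 | baabaaabbaba
  26 |   6 | baababaaaaaaaaabbabaabaaabbaba
  27 |   1 | baabbbaababaaaaaaaaabbabaabaaabbaba
  28 |  32 | baba
  29 |   9 | babaaaaaaaaabbabaabaaabbaba
  30 |  22 | babaabaaabbaba
  31 |   5 | bbaababaaaaaaaaabbabaabaaabbaba
  32 |   0 | bbaabbbaababaaaaaaaaabbabaabaaabbaba
  33 |  31 | bbaba
  34 |  21 | bbabaabaaabbaba
  35 |   4 | bbbaababaaaaaaaaabbabaabaaabbaba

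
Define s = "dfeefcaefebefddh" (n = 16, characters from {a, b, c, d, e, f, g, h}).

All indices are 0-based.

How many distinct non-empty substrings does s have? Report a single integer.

124

rank | idx | suffix
   0 |   6 | aefebefddh
   1 |  10 | befddh
   2 |   5 | caefebefddh
   3 |  13 | ddh
   4 |   0 | dfeefcaefebefddh
   5 |  14 | dh
   6 |   9 | ebefddh
   7 |   2 | eefcaefebefddh
   8 |   3 | efcaefebefddh
   9 |  11 | efddh
  10 |   7 | efebefddh
  11 |   4 | fcaefebefddh
  12 |  12 | fddh
  13 |   8 | febefddh
  14 |   1 | feefcaefebefddh
  15 |  15 | h

SA = [6, 10, 5, 13, 0, 14, 9, 2, 3, 11, 7, 4, 12, 8, 1, 15]
[i] adj suffixes → lcp
  [1] 6/10 → 0 ('')
  [2] 10/5 → 0 ('')
  [3] 5/13 → 0 ('')
  [4] 13/0 → 1 ('d')
  [5] 0/14 → 1 ('d')
  [6] 14/9 → 0 ('')
  [7] 9/2 → 1 ('e')
  [8] 2/3 → 1 ('e')
  [9] 3/11 → 2 ('ef')
  [10] 11/7 → 2 ('ef')
  [11] 7/4 → 0 ('')
  [12] 4/12 → 1 ('f')
  [13] 12/8 → 1 ('f')
  [14] 8/1 → 2 ('fe')
  [15] 1/15 → 0 ('')

n(n+1)/2 = 16·17/2 = 136
Σ LCP = 0 + 0 + 0 + 0 + 1 + 1 + 0 + 1 + 1 + 2 + 2 + 0 + 1 + 1 + 2 + 0 = 12
distinct = 136 − 12 = 124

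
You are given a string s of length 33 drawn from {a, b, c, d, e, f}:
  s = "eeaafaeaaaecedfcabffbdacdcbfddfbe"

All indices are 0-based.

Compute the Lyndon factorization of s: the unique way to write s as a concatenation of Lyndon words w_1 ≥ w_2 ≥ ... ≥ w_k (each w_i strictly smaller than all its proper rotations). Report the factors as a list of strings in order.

emit factor 1: 'e' (i=0, period=1)
emit factor 2: 'e' (i=1, period=1)
emit factor 3: 'aafae' (i=2, period=5)
emit factor 4: 'aaaecedfcabffbdacdcbfddfbe' (i=7, period=26)

["e", "e", "aafae", "aaaecedfcabffbdacdcbfddfbe"]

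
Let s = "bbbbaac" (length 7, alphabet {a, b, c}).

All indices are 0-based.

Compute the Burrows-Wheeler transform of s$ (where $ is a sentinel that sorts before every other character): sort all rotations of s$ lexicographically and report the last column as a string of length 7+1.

rank  rotation  last
    0  $bbbbaac  c
    1  aac$bbbb  b
    2  ac$bbbba  a
    3  baac$bbb  b
    4  bbaac$bb  b
    5  bbbaac$b  b
    6  bbbbaac$  $
    7  c$bbbbaa  a

cbabbb$a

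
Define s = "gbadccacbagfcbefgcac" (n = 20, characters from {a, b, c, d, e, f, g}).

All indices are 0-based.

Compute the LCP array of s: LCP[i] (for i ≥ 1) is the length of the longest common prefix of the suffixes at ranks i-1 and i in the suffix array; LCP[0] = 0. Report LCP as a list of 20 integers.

sorted suffixes:
  #0 SA[0]=18  'ac'
  #1 SA[1]=6  'acbagfcbefgcac'
  #2 SA[2]=2  'adccacbagfcbefgcac'
  #3 SA[3]=9  'agfcbefgcac'
  #4 SA[4]=1  'badccacbagfcbefgcac'
  #5 SA[5]=8  'bagfcbefgcac'
  #6 SA[6]=13  'befgcac'
  #7 SA[7]=19  'c'
  #8 SA[8]=17  'cac'
  #9 SA[9]=5  'cacbagfcbefgcac'
  #10 SA[10]=7  'cbagfcbefgcac'
  #11 SA[11]=12  'cbefgcac'
  #12 SA[12]=4  'ccacbagfcbefgcac'
  #13 SA[13]=3  'dccacbagfcbefgcac'
  #14 SA[14]=14  'efgcac'
  #15 SA[15]=11  'fcbefgcac'
  #16 SA[16]=15  'fgcac'
  #17 SA[17]=0  'gbadccacbagfcbefgcac'
  #18 SA[18]=16  'gcac'
  #19 SA[19]=10  'gfcbefgcac'

SA = [18, 6, 2, 9, 1, 8, 13, 19, 17, 5, 7, 12, 4, 3, 14, 11, 15, 0, 16, 10]
rank  pair      lcp
   1  s[18:],s[6:]  2  'ac'
   2  s[6:],s[2:]  1  'a'
   3  s[2:],s[9:]  1  'a'
   4  s[9:],s[1:]  0  ''
   5  s[1:],s[8:]  2  'ba'
   6  s[8:],s[13:]  1  'b'
   7  s[13:],s[19:]  0  ''
   8  s[19:],s[17:]  1  'c'
   9  s[17:],s[5:]  3  'cac'
  10  s[5:],s[7:]  1  'c'
  11  s[7:],s[12:]  2  'cb'
  12  s[12:],s[4:]  1  'c'
  13  s[4:],s[3:]  0  ''
  14  s[3:],s[14:]  0  ''
  15  s[14:],s[11:]  0  ''
  16  s[11:],s[15:]  1  'f'
  17  s[15:],s[0:]  0  ''
  18  s[0:],s[16:]  1  'g'
  19  s[16:],s[10:]  1  'g'

[0, 2, 1, 1, 0, 2, 1, 0, 1, 3, 1, 2, 1, 0, 0, 0, 1, 0, 1, 1]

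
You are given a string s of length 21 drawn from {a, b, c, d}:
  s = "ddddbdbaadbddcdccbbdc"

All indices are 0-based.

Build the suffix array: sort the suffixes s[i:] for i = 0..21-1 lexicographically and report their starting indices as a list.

[7, 8, 6, 17, 4, 18, 10, 20, 16, 15, 13, 5, 3, 9, 19, 14, 12, 2, 11, 1, 0]

rank→(start, suffix):
  0 → (7, 'aadbddcdccbbdc')
  1 → (8, 'adbddcdccbbdc')
  2 → (6, 'baadbddcdccbbdc')
  3 → (17, 'bbdc')
  4 → (4, 'bdbaadbddcdccbbdc')
  5 → (18, 'bdc')
  6 → (10, 'bddcdccbbdc')
  7 → (20, 'c')
  8 → (16, 'cbbdc')
  9 → (15, 'ccbbdc')
  10 → (13, 'cdccbbdc')
  11 → (5, 'dbaadbddcdccbbdc')
  12 → (3, 'dbdbaadbddcdccbbdc')
  13 → (9, 'dbddcdccbbdc')
  14 → (19, 'dc')
  15 → (14, 'dccbbdc')
  16 → (12, 'dcdccbbdc')
  17 → (2, 'ddbdbaadbddcdccbbdc')
  18 → (11, 'ddcdccbbdc')
  19 → (1, 'dddbdbaadbddcdccbbdc')
  20 → (0, 'ddddbdbaadbddcdccbbdc')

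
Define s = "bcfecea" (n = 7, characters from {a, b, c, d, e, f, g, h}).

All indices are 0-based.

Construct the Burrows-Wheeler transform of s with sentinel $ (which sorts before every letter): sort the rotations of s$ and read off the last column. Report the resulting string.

rank  rotation  last
    0  $bcfecea  a
    1  a$bcfece  e
    2  bcfecea$  $
    3  cea$bcfe  e
    4  cfecea$b  b
    5  ea$bcfec  c
    6  ecea$bcf  f
    7  fecea$bc  c

ae$ebcfc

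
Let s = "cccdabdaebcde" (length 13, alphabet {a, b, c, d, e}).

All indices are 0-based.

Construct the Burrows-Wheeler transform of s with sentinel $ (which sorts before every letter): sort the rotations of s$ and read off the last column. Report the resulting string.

rank  rotation        last
    0  $cccdabdaebcde  e
    1  abdaebcde$cccd  d
    2  aebcde$cccdabd  d
    3  bcde$cccdabdae  e
    4  bdaebcde$cccda  a
    5  cccdabdaebcde$  $
    6  ccdabdaebcde$c  c
    7  cdabdaebcde$cc  c
    8  cde$cccdabdaeb  b
    9  dabdaebcde$ccc  c
   10  daebcde$cccdab  b
   11  de$cccdabdaebc  c
   12  e$cccdabdaebcd  d
   13  ebcde$cccdabda  a

eddea$ccbcbcda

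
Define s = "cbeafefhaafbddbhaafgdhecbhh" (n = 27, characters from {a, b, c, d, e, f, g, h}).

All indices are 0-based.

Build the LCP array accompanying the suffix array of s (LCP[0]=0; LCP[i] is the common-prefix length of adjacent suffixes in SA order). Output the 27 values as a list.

rank→(start, suffix):
  0 → (8, 'aafbddbhaafgdhecbhh')
  1 → (16, 'aafgdhecbhh')
  2 → (9, 'afbddbhaafgdhecbhh')
  3 → (3, 'afefhaafbddbhaafgdhecbhh')
  4 → (17, 'afgdhecbhh')
  5 → (11, 'bddbhaafgdhecbhh')
  6 → (1, 'beafefhaafbddbhaafgdhecbhh')
  7 → (14, 'bhaafgdhecbhh')
  8 → (24, 'bhh')
  9 → (0, 'cbeafefhaafbddbhaafgdhecbhh')
  10 → (23, 'cbhh')
  11 → (13, 'dbhaafgdhecbhh')
  12 → (12, 'ddbhaafgdhecbhh')
  13 → (20, 'dhecbhh')
  14 → (2, 'eafefhaafbddbhaafgdhecbhh')
  15 → (22, 'ecbhh')
  16 → (5, 'efhaafbddbhaafgdhecbhh')
  17 → (10, 'fbddbhaafgdhecbhh')
  18 → (4, 'fefhaafbddbhaafgdhecbhh')
  19 → (18, 'fgdhecbhh')
  20 → (6, 'fhaafbddbhaafgdhecbhh')
  21 → (19, 'gdhecbhh')
  22 → (26, 'h')
  23 → (7, 'haafbddbhaafgdhecbhh')
  24 → (15, 'haafgdhecbhh')
  25 → (21, 'hecbhh')
  26 → (25, 'hh')

SA = [8, 16, 9, 3, 17, 11, 1, 14, 24, 0, 23, 13, 12, 20, 2, 22, 5, 10, 4, 18, 6, 19, 26, 7, 15, 21, 25]
rank  pair      lcp
   1  s[8:],s[16:]  3  'aaf'
   2  s[16:],s[9:]  1  'a'
   3  s[9:],s[3:]  2  'af'
   4  s[3:],s[17:]  2  'af'
   5  s[17:],s[11:]  0  ''
   6  s[11:],s[1:]  1  'b'
   7  s[1:],s[14:]  1  'b'
   8  s[14:],s[24:]  2  'bh'
   9  s[24:],s[0:]  0  ''
  10  s[0:],s[23:]  2  'cb'
  11  s[23:],s[13:]  0  ''
  12  s[13:],s[12:]  1  'd'
  13  s[12:],s[20:]  1  'd'
  14  s[20:],s[2:]  0  ''
  15  s[2:],s[22:]  1  'e'
  16  s[22:],s[5:]  1  'e'
  17  s[5:],s[10:]  0  ''
  18  s[10:],s[4:]  1  'f'
  19  s[4:],s[18:]  1  'f'
  20  s[18:],s[6:]  1  'f'
  21  s[6:],s[19:]  0  ''
  22  s[19:],s[26:]  0  ''
  23  s[26:],s[7:]  1  'h'
  24  s[7:],s[15:]  4  'haaf'
  25  s[15:],s[21:]  1  'h'
  26  s[21:],s[25:]  1  'h'

[0, 3, 1, 2, 2, 0, 1, 1, 2, 0, 2, 0, 1, 1, 0, 1, 1, 0, 1, 1, 1, 0, 0, 1, 4, 1, 1]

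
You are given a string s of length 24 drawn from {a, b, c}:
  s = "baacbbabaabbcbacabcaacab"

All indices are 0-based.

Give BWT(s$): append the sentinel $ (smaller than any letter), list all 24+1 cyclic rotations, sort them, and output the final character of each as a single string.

rank  rotation                   last
    0  $baacbbabaabbcbacabcaacab  b
    1  aabbcbacabcaacab$baacbbab  b
    2  aacab$baacbbabaabbcbacabc  c
    3  aacbbabaabbcbacabcaacab$b  b
    4  ab$baacbbabaabbcbacabcaac  c
    5  abaabbcbacabcaacab$baacbb  b
    6  abbcbacabcaacab$baacbbaba  a
    7  abcaacab$baacbbabaabbcbac  c
    8  acab$baacbbabaabbcbacabca  a
    9  acabcaacab$baacbbabaabbcb  b
   10  acbbabaabbcbacabcaacab$ba  a
   11  b$baacbbabaabbcbacabcaaca  a
   12  baabbcbacabcaacab$baacbba  a
   13  baacbbabaabbcbacabcaacab$  $
   14  babaabbcbacabcaacab$baacb  b
   15  bacabcaacab$baacbbabaabbc  c
   16  bbabaabbcbacabcaacab$baac  c
   17  bbcbacabcaacab$baacbbabaa  a
   18  bcaacab$baacbbabaabbcbaca  a
   19  bcbacabcaacab$baacbbabaab  b
   20  caacab$baacbbabaabbcbacab  b
   21  cab$baacbbabaabbcbacabcaa  a
   22  cabcaacab$baacbbabaabbcba  a
   23  cbacabcaacab$baacbbabaabb  b
   24  cbbabaabbcbacabcaacab$baa  a

bbcbcbacabaaa$bccaabbaaba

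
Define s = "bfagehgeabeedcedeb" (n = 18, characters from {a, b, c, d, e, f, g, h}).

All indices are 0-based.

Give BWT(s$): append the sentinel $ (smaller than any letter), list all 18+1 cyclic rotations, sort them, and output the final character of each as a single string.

rank  rotation             last
    0  $bfagehgeabeedcedeb  b
    1  abeedcedeb$bfagehge  e
    2  agehgeabeedcedeb$bf  f
    3  b$bfagehgeabeedcede  e
    4  beedcedeb$bfagehgea  a
    5  bfagehgeabeedcedeb$  $
    6  cedeb$bfagehgeabeed  d
    7  dcedeb$bfagehgeabee  e
    8  deb$bfagehgeabeedce  e
    9  eabeedcedeb$bfagehg  g
   10  eb$bfagehgeabeedced  d
   11  edcedeb$bfagehgeabe  e
   12  edeb$bfagehgeabeedc  c
   13  eedcedeb$bfagehgeab  b
   14  ehgeabeedcedeb$bfag  g
   15  fagehgeabeedcedeb$b  b
   16  geabeedcedeb$bfageh  h
   17  gehgeabeedcedeb$bfa  a
   18  hgeabeedcedeb$bfage  e

befea$deegdecbgbhae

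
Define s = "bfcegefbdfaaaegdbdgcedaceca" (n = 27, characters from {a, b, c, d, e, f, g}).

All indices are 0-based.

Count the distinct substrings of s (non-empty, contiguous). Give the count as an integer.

353

sorted suffixes:
  #0 SA[0]=26  'a'
  #1 SA[1]=10  'aaaegdbdgcedaceca'
  #2 SA[2]=11  'aaegdbdgcedaceca'
  #3 SA[3]=22  'aceca'
  #4 SA[4]=12  'aegdbdgcedaceca'
  #5 SA[5]=7  'bdfaaaegdbdgcedaceca'
  #6 SA[6]=16  'bdgcedaceca'
  #7 SA[7]=0  'bfcegefbdfaaaegdbdgcedaceca'
  #8 SA[8]=25  'ca'
  #9 SA[9]=23  'ceca'
  #10 SA[10]=19  'cedaceca'
  #11 SA[11]=2  'cegefbdfaaaegdbdgcedaceca'
  #12 SA[12]=21  'daceca'
  #13 SA[13]=15  'dbdgcedaceca'
  #14 SA[14]=8  'dfaaaegdbdgcedaceca'
  #15 SA[15]=17  'dgcedaceca'
  #16 SA[16]=24  'eca'
  #17 SA[17]=20  'edaceca'
  #18 SA[18]=5  'efbdfaaaegdbdgcedaceca'
  #19 SA[19]=13  'egdbdgcedaceca'
  #20 SA[20]=3  'egefbdfaaaegdbdgcedaceca'
  #21 SA[21]=9  'faaaegdbdgcedaceca'
  #22 SA[22]=6  'fbdfaaaegdbdgcedaceca'
  #23 SA[23]=1  'fcegefbdfaaaegdbdgcedaceca'
  #24 SA[24]=18  'gcedaceca'
  #25 SA[25]=14  'gdbdgcedaceca'
  #26 SA[26]=4  'gefbdfaaaegdbdgcedaceca'

SA = [26, 10, 11, 22, 12, 7, 16, 0, 25, 23, 19, 2, 21, 15, 8, 17, 24, 20, 5, 13, 3, 9, 6, 1, 18, 14, 4]
rank  pair      lcp
   1  s[26:],s[10:]  1  'a'
   2  s[10:],s[11:]  2  'aa'
   3  s[11:],s[22:]  1  'a'
   4  s[22:],s[12:]  1  'a'
   5  s[12:],s[7:]  0  ''
   6  s[7:],s[16:]  2  'bd'
   7  s[16:],s[0:]  1  'b'
   8  s[0:],s[25:]  0  ''
   9  s[25:],s[23:]  1  'c'
  10  s[23:],s[19:]  2  'ce'
  11  s[19:],s[2:]  2  'ce'
  12  s[2:],s[21:]  0  ''
  13  s[21:],s[15:]  1  'd'
  14  s[15:],s[8:]  1  'd'
  15  s[8:],s[17:]  1  'd'
  16  s[17:],s[24:]  0  ''
  17  s[24:],s[20:]  1  'e'
  18  s[20:],s[5:]  1  'e'
  19  s[5:],s[13:]  1  'e'
  20  s[13:],s[3:]  2  'eg'
  21  s[3:],s[9:]  0  ''
  22  s[9:],s[6:]  1  'f'
  23  s[6:],s[1:]  1  'f'
  24  s[1:],s[18:]  0  ''
  25  s[18:],s[14:]  1  'g'
  26  s[14:],s[4:]  1  'g'

n(n+1)/2 = 27·28/2 = 378
Σ LCP = 0 + 1 + 2 + 1 + 1 + 0 + 2 + 1 + 0 + 1 + 2 + 2 + 0 + 1 + 1 + 1 + 0 + 1 + 1 + 1 + 2 + 0 + 1 + 1 + 0 + 1 + 1 = 25
distinct = 378 − 25 = 353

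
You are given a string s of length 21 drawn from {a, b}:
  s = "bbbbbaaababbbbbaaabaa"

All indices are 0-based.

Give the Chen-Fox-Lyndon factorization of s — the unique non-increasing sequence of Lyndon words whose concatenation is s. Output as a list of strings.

emit factor 1: 'b' (i=0, period=1)
emit factor 2: 'b' (i=1, period=1)
emit factor 3: 'b' (i=2, period=1)
emit factor 4: 'b' (i=3, period=1)
emit factor 5: 'b' (i=4, period=1)
emit factor 6: 'aaababbbbb' (i=5, period=10)
emit factor 7: 'aaab' (i=15, period=4)
emit factor 8: 'a' (i=19, period=1)
emit factor 9: 'a' (i=20, period=1)

["b", "b", "b", "b", "b", "aaababbbbb", "aaab", "a", "a"]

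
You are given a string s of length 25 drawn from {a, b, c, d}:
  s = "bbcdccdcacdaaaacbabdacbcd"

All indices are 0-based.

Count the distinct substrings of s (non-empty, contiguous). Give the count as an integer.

sorted suffixes:
  #0 SA[0]=11  'aaaacbabdacbcd'
  #1 SA[1]=12  'aaacbabdacbcd'
  #2 SA[2]=13  'aacbabdacbcd'
  #3 SA[3]=17  'abdacbcd'
  #4 SA[4]=14  'acbabdacbcd'
  #5 SA[5]=20  'acbcd'
  #6 SA[6]=8  'acdaaaacbabdacbcd'
  #7 SA[7]=16  'babdacbcd'
  #8 SA[8]=0  'bbcdccdcacdaaaacbabdacbcd'
  #9 SA[9]=22  'bcd'
  #10 SA[10]=1  'bcdccdcacdaaaacbabdacbcd'
  #11 SA[11]=18  'bdacbcd'
  #12 SA[12]=7  'cacdaaaacbabdacbcd'
  #13 SA[13]=15  'cbabdacbcd'
  #14 SA[14]=21  'cbcd'
  #15 SA[15]=4  'ccdcacdaaaacbabdacbcd'
  #16 SA[16]=23  'cd'
  #17 SA[17]=9  'cdaaaacbabdacbcd'
  #18 SA[18]=5  'cdcacdaaaacbabdacbcd'
  #19 SA[19]=2  'cdccdcacdaaaacbabdacbcd'
  #20 SA[20]=24  'd'
  #21 SA[21]=10  'daaaacbabdacbcd'
  #22 SA[22]=19  'dacbcd'
  #23 SA[23]=6  'dcacdaaaacbabdacbcd'
  #24 SA[24]=3  'dccdcacdaaaacbabdacbcd'

SA = [11, 12, 13, 17, 14, 20, 8, 16, 0, 22, 1, 18, 7, 15, 21, 4, 23, 9, 5, 2, 24, 10, 19, 6, 3]
[i] adj suffixes → lcp
  [1] 11/12 → 3 ('aaa')
  [2] 12/13 → 2 ('aa')
  [3] 13/17 → 1 ('a')
  [4] 17/14 → 1 ('a')
  [5] 14/20 → 3 ('acb')
  [6] 20/8 → 2 ('ac')
  [7] 8/16 → 0 ('')
  [8] 16/0 → 1 ('b')
  [9] 0/22 → 1 ('b')
  [10] 22/1 → 3 ('bcd')
  [11] 1/18 → 1 ('b')
  [12] 18/7 → 0 ('')
  [13] 7/15 → 1 ('c')
  [14] 15/21 → 2 ('cb')
  [15] 21/4 → 1 ('c')
  [16] 4/23 → 1 ('c')
  [17] 23/9 → 2 ('cd')
  [18] 9/5 → 2 ('cd')
  [19] 5/2 → 3 ('cdc')
  [20] 2/24 → 0 ('')
  [21] 24/10 → 1 ('d')
  [22] 10/19 → 2 ('da')
  [23] 19/6 → 1 ('d')
  [24] 6/3 → 2 ('dc')

n(n+1)/2 = 25·26/2 = 325
Σ LCP = 0 + 3 + 2 + 1 + 1 + 3 + 2 + 0 + 1 + 1 + 3 + 1 + 0 + 1 + 2 + 1 + 1 + 2 + 2 + 3 + 0 + 1 + 2 + 1 + 2 = 36
distinct = 325 − 36 = 289

289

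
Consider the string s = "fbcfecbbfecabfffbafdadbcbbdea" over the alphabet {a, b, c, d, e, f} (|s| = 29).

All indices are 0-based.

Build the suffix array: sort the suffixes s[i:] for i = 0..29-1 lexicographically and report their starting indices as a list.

[28, 11, 20, 17, 16, 24, 6, 22, 1, 25, 7, 12, 10, 23, 5, 2, 19, 21, 26, 27, 9, 4, 15, 0, 18, 8, 3, 14, 13]

rank | idx | suffix
   0 |  28 | a
   1 |  11 | abfffbafdadbcbbdea
   2 |  20 | adbcbbdea
   3 |  17 | afdadbcbbdea
   4 |  16 | bafdadbcbbdea
   5 |  24 | bbdea
   6 |   6 | bbfecabfffbafdadbcbbdea
   7 |  22 | bcbbdea
   8 |   1 | bcfecbbfecabfffbafdadbcbbdea
   9 |  25 | bdea
  10 |   7 | bfecabfffbafdadbcbbdea
  11 |  12 | bfffbafdadbcbbdea
  12 |  10 | cabfffbafdadbcbbdea
  13 |  23 | cbbdea
  14 |   5 | cbbfecabfffbafdadbcbbdea
  15 |   2 | cfecbbfecabfffbafdadbcbbdea
  16 |  19 | dadbcbbdea
  17 |  21 | dbcbbdea
  18 |  26 | dea
  19 |  27 | ea
  20 |   9 | ecabfffbafdadbcbbdea
  21 |   4 | ecbbfecabfffbafdadbcbbdea
  22 |  15 | fbafdadbcbbdea
  23 |   0 | fbcfecbbfecabfffbafdadbcbbdea
  24 |  18 | fdadbcbbdea
  25 |   8 | fecabfffbafdadbcbbdea
  26 |   3 | fecbbfecabfffbafdadbcbbdea
  27 |  14 | ffbafdadbcbbdea
  28 |  13 | fffbafdadbcbbdea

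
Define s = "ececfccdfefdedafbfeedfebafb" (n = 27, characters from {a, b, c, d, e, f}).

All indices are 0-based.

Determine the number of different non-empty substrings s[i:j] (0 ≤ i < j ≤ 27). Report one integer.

348

sorted suffixes:
  #0 SA[0]=24  'afb'
  #1 SA[1]=14  'afbfeedfebafb'
  #2 SA[2]=26  'b'
  #3 SA[3]=23  'bafb'
  #4 SA[4]=16  'bfeedfebafb'
  #5 SA[5]=5  'ccdfefdedafbfeedfebafb'
  #6 SA[6]=6  'cdfefdedafbfeedfebafb'
  #7 SA[7]=1  'cecfccdfefdedafbfeedfebafb'
  #8 SA[8]=3  'cfccdfefdedafbfeedfebafb'
  #9 SA[9]=13  'dafbfeedfebafb'
  #10 SA[10]=11  'dedafbfeedfebafb'
  #11 SA[11]=20  'dfebafb'
  #12 SA[12]=7  'dfefdedafbfeedfebafb'
  #13 SA[13]=22  'ebafb'
  #14 SA[14]=0  'ececfccdfefdedafbfeedfebafb'
  #15 SA[15]=2  'ecfccdfefdedafbfeedfebafb'
  #16 SA[16]=12  'edafbfeedfebafb'
  #17 SA[17]=19  'edfebafb'
  #18 SA[18]=18  'eedfebafb'
  #19 SA[19]=9  'efdedafbfeedfebafb'
  #20 SA[20]=25  'fb'
  #21 SA[21]=15  'fbfeedfebafb'
  #22 SA[22]=4  'fccdfefdedafbfeedfebafb'
  #23 SA[23]=10  'fdedafbfeedfebafb'
  #24 SA[24]=21  'febafb'
  #25 SA[25]=17  'feedfebafb'
  #26 SA[26]=8  'fefdedafbfeedfebafb'

SA = [24, 14, 26, 23, 16, 5, 6, 1, 3, 13, 11, 20, 7, 22, 0, 2, 12, 19, 18, 9, 25, 15, 4, 10, 21, 17, 8]
rank  pair      lcp
   1  s[24:],s[14:]  3  'afb'
   2  s[14:],s[26:]  0  ''
   3  s[26:],s[23:]  1  'b'
   4  s[23:],s[16:]  1  'b'
   5  s[16:],s[5:]  0  ''
   6  s[5:],s[6:]  1  'c'
   7  s[6:],s[1:]  1  'c'
   8  s[1:],s[3:]  1  'c'
   9  s[3:],s[13:]  0  ''
  10  s[13:],s[11:]  1  'd'
  11  s[11:],s[20:]  1  'd'
  12  s[20:],s[7:]  3  'dfe'
  13  s[7:],s[22:]  0  ''
  14  s[22:],s[0:]  1  'e'
  15  s[0:],s[2:]  2  'ec'
  16  s[2:],s[12:]  1  'e'
  17  s[12:],s[19:]  2  'ed'
  18  s[19:],s[18:]  1  'e'
  19  s[18:],s[9:]  1  'e'
  20  s[9:],s[25:]  0  ''
  21  s[25:],s[15:]  2  'fb'
  22  s[15:],s[4:]  1  'f'
  23  s[4:],s[10:]  1  'f'
  24  s[10:],s[21:]  1  'f'
  25  s[21:],s[17:]  2  'fe'
  26  s[17:],s[8:]  2  'fe'

n(n+1)/2 = 27·28/2 = 378
Σ LCP = 0 + 3 + 0 + 1 + 1 + 0 + 1 + 1 + 1 + 0 + 1 + 1 + 3 + 0 + 1 + 2 + 1 + 2 + 1 + 1 + 0 + 2 + 1 + 1 + 1 + 2 + 2 = 30
distinct = 378 − 30 = 348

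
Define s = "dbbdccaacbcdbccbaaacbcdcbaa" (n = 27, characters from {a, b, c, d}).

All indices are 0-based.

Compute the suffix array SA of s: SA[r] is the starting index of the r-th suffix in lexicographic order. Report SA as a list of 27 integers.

rank→(start, suffix):
  0 → (26, 'a')
  1 → (25, 'aa')
  2 → (16, 'aaacbcdcbaa')
  3 → (6, 'aacbcdbccbaaacbcdcbaa')
  4 → (17, 'aacbcdcbaa')
  5 → (7, 'acbcdbccbaaacbcdcbaa')
  6 → (18, 'acbcdcbaa')
  7 → (24, 'baa')
  8 → (15, 'baaacbcdcbaa')
  9 → (1, 'bbdccaacbcdbccbaaacbcdcbaa')
  10 → (12, 'bccbaaacbcdcbaa')
  11 → (9, 'bcdbccbaaacbcdcbaa')
  12 → (20, 'bcdcbaa')
  13 → (2, 'bdccaacbcdbccbaaacbcdcbaa')
  14 → (5, 'caacbcdbccbaaacbcdcbaa')
  15 → (23, 'cbaa')
  16 → (14, 'cbaaacbcdcbaa')
  17 → (8, 'cbcdbccbaaacbcdcbaa')
  18 → (19, 'cbcdcbaa')
  19 → (4, 'ccaacbcdbccbaaacbcdcbaa')
  20 → (13, 'ccbaaacbcdcbaa')
  21 → (10, 'cdbccbaaacbcdcbaa')
  22 → (21, 'cdcbaa')
  23 → (0, 'dbbdccaacbcdbccbaaacbcdcbaa')
  24 → (11, 'dbccbaaacbcdcbaa')
  25 → (22, 'dcbaa')
  26 → (3, 'dccaacbcdbccbaaacbcdcbaa')

[26, 25, 16, 6, 17, 7, 18, 24, 15, 1, 12, 9, 20, 2, 5, 23, 14, 8, 19, 4, 13, 10, 21, 0, 11, 22, 3]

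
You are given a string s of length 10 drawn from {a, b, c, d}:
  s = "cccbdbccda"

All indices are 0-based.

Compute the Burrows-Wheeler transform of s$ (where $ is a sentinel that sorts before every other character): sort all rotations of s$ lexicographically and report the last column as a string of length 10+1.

rank  rotation     last
    0  $cccbdbccda  a
    1  a$cccbdbccd  d
    2  bccda$cccbd  d
    3  bdbccda$ccc  c
    4  cbdbccda$cc  c
    5  ccbdbccda$c  c
    6  cccbdbccda$  $
    7  ccda$cccbdb  b
    8  cda$cccbdbc  c
    9  da$cccbdbcc  c
   10  dbccda$cccb  b

addccc$bccb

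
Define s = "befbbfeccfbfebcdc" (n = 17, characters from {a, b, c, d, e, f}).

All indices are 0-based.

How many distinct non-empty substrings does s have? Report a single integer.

137

sorted suffixes:
  #0 SA[0]=3  'bbfeccfbfebcdc'
  #1 SA[1]=13  'bcdc'
  #2 SA[2]=0  'befbbfeccfbfebcdc'
  #3 SA[3]=10  'bfebcdc'
  #4 SA[4]=4  'bfeccfbfebcdc'
  #5 SA[5]=16  'c'
  #6 SA[6]=7  'ccfbfebcdc'
  #7 SA[7]=14  'cdc'
  #8 SA[8]=8  'cfbfebcdc'
  #9 SA[9]=15  'dc'
  #10 SA[10]=12  'ebcdc'
  #11 SA[11]=6  'eccfbfebcdc'
  #12 SA[12]=1  'efbbfeccfbfebcdc'
  #13 SA[13]=2  'fbbfeccfbfebcdc'
  #14 SA[14]=9  'fbfebcdc'
  #15 SA[15]=11  'febcdc'
  #16 SA[16]=5  'feccfbfebcdc'

SA = [3, 13, 0, 10, 4, 16, 7, 14, 8, 15, 12, 6, 1, 2, 9, 11, 5]
rank  pair      lcp
   1  s[3:],s[13:]  1  'b'
   2  s[13:],s[0:]  1  'b'
   3  s[0:],s[10:]  1  'b'
   4  s[10:],s[4:]  3  'bfe'
   5  s[4:],s[16:]  0  ''
   6  s[16:],s[7:]  1  'c'
   7  s[7:],s[14:]  1  'c'
   8  s[14:],s[8:]  1  'c'
   9  s[8:],s[15:]  0  ''
  10  s[15:],s[12:]  0  ''
  11  s[12:],s[6:]  1  'e'
  12  s[6:],s[1:]  1  'e'
  13  s[1:],s[2:]  0  ''
  14  s[2:],s[9:]  2  'fb'
  15  s[9:],s[11:]  1  'f'
  16  s[11:],s[5:]  2  'fe'

n(n+1)/2 = 17·18/2 = 153
Σ LCP = 0 + 1 + 1 + 1 + 3 + 0 + 1 + 1 + 1 + 0 + 0 + 1 + 1 + 0 + 2 + 1 + 2 = 16
distinct = 153 − 16 = 137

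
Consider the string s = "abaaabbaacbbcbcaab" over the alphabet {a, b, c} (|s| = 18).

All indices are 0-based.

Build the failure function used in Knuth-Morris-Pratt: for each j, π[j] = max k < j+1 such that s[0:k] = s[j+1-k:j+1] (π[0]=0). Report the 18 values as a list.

π[0] = 0
j=1 s[j]='b': π[1]=0 (border '')
j=2 s[j]='a': π[2]=1 (border 'a')
j=3 s[j]='a': k: 1→0; π[3]=1 (border 'a')
j=4 s[j]='a': k: 1→0; π[4]=1 (border 'a')
j=5 s[j]='b': π[5]=2 (border 'ab')
j=6 s[j]='b': k: 2→0; π[6]=0 (border '')
j=7 s[j]='a': π[7]=1 (border 'a')
j=8 s[j]='a': k: 1→0; π[8]=1 (border 'a')
j=9 s[j]='c': k: 1→0; π[9]=0 (border '')
j=10 s[j]='b': π[10]=0 (border '')
j=11 s[j]='b': π[11]=0 (border '')
j=12 s[j]='c': π[12]=0 (border '')
j=13 s[j]='b': π[13]=0 (border '')
j=14 s[j]='c': π[14]=0 (border '')
j=15 s[j]='a': π[15]=1 (border 'a')
j=16 s[j]='a': k: 1→0; π[16]=1 (border 'a')
j=17 s[j]='b': π[17]=2 (border 'ab')

[0, 0, 1, 1, 1, 2, 0, 1, 1, 0, 0, 0, 0, 0, 0, 1, 1, 2]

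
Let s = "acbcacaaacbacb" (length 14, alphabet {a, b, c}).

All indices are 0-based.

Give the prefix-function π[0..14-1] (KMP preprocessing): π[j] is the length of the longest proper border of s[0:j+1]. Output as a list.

π[0] = 0
j=1 s[j]='c': π[1]=0 (border '')
j=2 s[j]='b': π[2]=0 (border '')
j=3 s[j]='c': π[3]=0 (border '')
j=4 s[j]='a': π[4]=1 (border 'a')
j=5 s[j]='c': π[5]=2 (border 'ac')
j=6 s[j]='a': k: 2→0; π[6]=1 (border 'a')
j=7 s[j]='a': k: 1→0; π[7]=1 (border 'a')
j=8 s[j]='a': k: 1→0; π[8]=1 (border 'a')
j=9 s[j]='c': π[9]=2 (border 'ac')
j=10 s[j]='b': π[10]=3 (border 'acb')
j=11 s[j]='a': k: 3→0; π[11]=1 (border 'a')
j=12 s[j]='c': π[12]=2 (border 'ac')
j=13 s[j]='b': π[13]=3 (border 'acb')

[0, 0, 0, 0, 1, 2, 1, 1, 1, 2, 3, 1, 2, 3]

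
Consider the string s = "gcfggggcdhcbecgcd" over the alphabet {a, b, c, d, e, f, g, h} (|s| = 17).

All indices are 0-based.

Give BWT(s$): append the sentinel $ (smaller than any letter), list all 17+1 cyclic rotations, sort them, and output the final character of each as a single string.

rank  rotation            last
    0  $gcfggggcdhcbecgcd  d
    1  becgcd$gcfggggcdhc  c
    2  cbecgcd$gcfggggcdh  h
    3  cd$gcfggggcdhcbecg  g
    4  cdhcbecgcd$gcfgggg  g
    5  cfggggcdhcbecgcd$g  g
    6  cgcd$gcfggggcdhcbe  e
    7  d$gcfggggcdhcbecgc  c
    8  dhcbecgcd$gcfggggc  c
    9  ecgcd$gcfggggcdhcb  b
   10  fggggcdhcbecgcd$gc  c
   11  gcd$gcfggggcdhcbec  c
   12  gcdhcbecgcd$gcfggg  g
   13  gcfggggcdhcbecgcd$  $
   14  ggcdhcbecgcd$gcfgg  g
   15  gggcdhcbecgcd$gcfg  g
   16  ggggcdhcbecgcd$gcf  f
   17  hcbecgcd$gcfggggcd  d

dchgggeccbccg$ggfd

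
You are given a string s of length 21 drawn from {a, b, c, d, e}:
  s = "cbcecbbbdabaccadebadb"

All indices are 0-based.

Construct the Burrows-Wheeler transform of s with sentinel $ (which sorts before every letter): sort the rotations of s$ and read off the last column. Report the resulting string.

rank  rotation                last
    0  $cbcecbbbdabaccadebadb  b
    1  abaccadebadb$cbcecbbbd  d
    2  accadebadb$cbcecbbbdab  b
    3  adb$cbcecbbbdabaccadeb  b
    4  adebadb$cbcecbbbdabacc  c
    5  b$cbcecbbbdabaccadebad  d
    6  baccadebadb$cbcecbbbda  a
    7  badb$cbcecbbbdabaccade  e
    8  bbbdabaccadebadb$cbcec  c
    9  bbdabaccadebadb$cbcecb  b
   10  bcecbbbdabaccadebadb$c  c
   11  bdabaccadebadb$cbcecbb  b
   12  cadebadb$cbcecbbbdabac  c
   13  cbbbdabaccadebadb$cbce  e
   14  cbcecbbbdabaccadebadb$  $
   15  ccadebadb$cbcecbbbdaba  a
   16  cecbbbdabaccadebadb$cb  b
   17  dabaccadebadb$cbcecbbb  b
   18  db$cbcecbbbdabaccadeba  a
   19  debadb$cbcecbbbdabacca  a
   20  ebadb$cbcecbbbdabaccad  d
   21  ecbbbdabaccadebadb$cbc  c

bdbbcdaecbcbce$abbaadc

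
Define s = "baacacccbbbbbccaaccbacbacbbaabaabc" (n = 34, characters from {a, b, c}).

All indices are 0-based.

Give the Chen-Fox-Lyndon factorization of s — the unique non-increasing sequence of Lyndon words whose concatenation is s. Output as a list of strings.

["b", "aacacccbbbbbccaaccbacbacbb", "aabaabc"]

emit factor 1: 'b' (i=0, period=1)
emit factor 2: 'aacacccbbbbbccaaccbacbacbb' (i=1, period=26)
emit factor 3: 'aabaabc' (i=27, period=7)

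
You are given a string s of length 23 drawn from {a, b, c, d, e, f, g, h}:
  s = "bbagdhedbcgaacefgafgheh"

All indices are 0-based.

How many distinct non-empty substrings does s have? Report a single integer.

258

rank→(start, suffix):
  0 → (11, 'aacefgafgheh')
  1 → (12, 'acefgafgheh')
  2 → (17, 'afgheh')
  3 → (2, 'agdhedbcgaacefgafgheh')
  4 → (1, 'bagdhedbcgaacefgafgheh')
  5 → (0, 'bbagdhedbcgaacefgafgheh')
  6 → (8, 'bcgaacefgafgheh')
  7 → (13, 'cefgafgheh')
  8 → (9, 'cgaacefgafgheh')
  9 → (7, 'dbcgaacefgafgheh')
  10 → (4, 'dhedbcgaacefgafgheh')
  11 → (6, 'edbcgaacefgafgheh')
  12 → (14, 'efgafgheh')
  13 → (21, 'eh')
  14 → (15, 'fgafgheh')
  15 → (18, 'fgheh')
  16 → (10, 'gaacefgafgheh')
  17 → (16, 'gafgheh')
  18 → (3, 'gdhedbcgaacefgafgheh')
  19 → (19, 'gheh')
  20 → (22, 'h')
  21 → (5, 'hedbcgaacefgafgheh')
  22 → (20, 'heh')

SA = [11, 12, 17, 2, 1, 0, 8, 13, 9, 7, 4, 6, 14, 21, 15, 18, 10, 16, 3, 19, 22, 5, 20]
[i] adj suffixes → lcp
  [1] 11/12 → 1 ('a')
  [2] 12/17 → 1 ('a')
  [3] 17/2 → 1 ('a')
  [4] 2/1 → 0 ('')
  [5] 1/0 → 1 ('b')
  [6] 0/8 → 1 ('b')
  [7] 8/13 → 0 ('')
  [8] 13/9 → 1 ('c')
  [9] 9/7 → 0 ('')
  [10] 7/4 → 1 ('d')
  [11] 4/6 → 0 ('')
  [12] 6/14 → 1 ('e')
  [13] 14/21 → 1 ('e')
  [14] 21/15 → 0 ('')
  [15] 15/18 → 2 ('fg')
  [16] 18/10 → 0 ('')
  [17] 10/16 → 2 ('ga')
  [18] 16/3 → 1 ('g')
  [19] 3/19 → 1 ('g')
  [20] 19/22 → 0 ('')
  [21] 22/5 → 1 ('h')
  [22] 5/20 → 2 ('he')

n(n+1)/2 = 23·24/2 = 276
Σ LCP = 0 + 1 + 1 + 1 + 0 + 1 + 1 + 0 + 1 + 0 + 1 + 0 + 1 + 1 + 0 + 2 + 0 + 2 + 1 + 1 + 0 + 1 + 2 = 18
distinct = 276 − 18 = 258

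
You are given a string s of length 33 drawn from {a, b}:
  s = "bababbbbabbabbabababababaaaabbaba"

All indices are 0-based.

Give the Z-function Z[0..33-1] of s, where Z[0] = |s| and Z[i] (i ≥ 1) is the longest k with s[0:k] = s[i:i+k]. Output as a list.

Z[0]=33
i=1: fresh scan; Z[1]=0
i=2: fresh scan; Z[2]=3 scan→box=[2,5)
i=3: min(r-i=2, Z[1]=0)=0; Z[3]=0
i=4: min(r-i=1, Z[2]=3)=1; Z[4]=1
i=5: fresh scan; Z[5]=1 scan→box=[5,6)
i=6: fresh scan; Z[6]=1 scan→box=[6,7)
i=7: fresh scan; Z[7]=3 scan→box=[7,10)
i=8: min(r-i=2, Z[1]=0)=0; Z[8]=0
i=9: min(r-i=1, Z[2]=3)=1; Z[9]=1
i=10: fresh scan; Z[10]=3 scan→box=[10,13)
i=11: min(r-i=2, Z[1]=0)=0; Z[11]=0
i=12: min(r-i=1, Z[2]=3)=1; Z[12]=1
i=13: fresh scan; Z[13]=5 scan→box=[13,18)
i=14: min(r-i=4, Z[1]=0)=0; Z[14]=0
i=15: min(r-i=3, Z[2]=3)=3; Z[15]=5 scan→box=[15,20)
i=16: min(r-i=4, Z[1]=0)=0; Z[16]=0
i=17: min(r-i=3, Z[2]=3)=3; Z[17]=5 scan→box=[17,22)
i=18: min(r-i=4, Z[1]=0)=0; Z[18]=0
i=19: min(r-i=3, Z[2]=3)=3; Z[19]=5 scan→box=[19,24)
i=20: min(r-i=4, Z[1]=0)=0; Z[20]=0
i=21: min(r-i=3, Z[2]=3)=3; Z[21]=4 scan→box=[21,25)
i=22: min(r-i=3, Z[1]=0)=0; Z[22]=0
i=23: min(r-i=2, Z[2]=3)=2; Z[23]=2
i=24: min(r-i=1, Z[3]=0)=0; Z[24]=0
i=25: fresh scan; Z[25]=0
i=26: fresh scan; Z[26]=0
i=27: fresh scan; Z[27]=0
i=28: fresh scan; Z[28]=1 scan→box=[28,29)
i=29: fresh scan; Z[29]=4 scan→box=[29,33)
i=30: min(r-i=3, Z[1]=0)=0; Z[30]=0
i=31: min(r-i=2, Z[2]=3)=2; Z[31]=2
i=32: min(r-i=1, Z[3]=0)=0; Z[32]=0

[33, 0, 3, 0, 1, 1, 1, 3, 0, 1, 3, 0, 1, 5, 0, 5, 0, 5, 0, 5, 0, 4, 0, 2, 0, 0, 0, 0, 1, 4, 0, 2, 0]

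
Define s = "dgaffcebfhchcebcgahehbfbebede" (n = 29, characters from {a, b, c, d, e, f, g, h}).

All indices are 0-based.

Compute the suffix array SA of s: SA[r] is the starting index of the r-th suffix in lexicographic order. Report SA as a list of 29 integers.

[2, 17, 14, 23, 25, 21, 7, 12, 5, 15, 10, 27, 0, 28, 13, 24, 6, 26, 19, 22, 4, 3, 8, 1, 16, 20, 11, 9, 18]

rank→(start, suffix):
  0 → (2, 'affcebfhchcebcgahehbfbebede')
  1 → (17, 'ahehbfbebede')
  2 → (14, 'bcgahehbfbebede')
  3 → (23, 'bebede')
  4 → (25, 'bede')
  5 → (21, 'bfbebede')
  6 → (7, 'bfhchcebcgahehbfbebede')
  7 → (12, 'cebcgahehbfbebede')
  8 → (5, 'cebfhchcebcgahehbfbebede')
  9 → (15, 'cgahehbfbebede')
  10 → (10, 'chcebcgahehbfbebede')
  11 → (27, 'de')
  12 → (0, 'dgaffcebfhchcebcgahehbfbebede')
  13 → (28, 'e')
  14 → (13, 'ebcgahehbfbebede')
  15 → (24, 'ebede')
  16 → (6, 'ebfhchcebcgahehbfbebede')
  17 → (26, 'ede')
  18 → (19, 'ehbfbebede')
  19 → (22, 'fbebede')
  20 → (4, 'fcebfhchcebcgahehbfbebede')
  21 → (3, 'ffcebfhchcebcgahehbfbebede')
  22 → (8, 'fhchcebcgahehbfbebede')
  23 → (1, 'gaffcebfhchcebcgahehbfbebede')
  24 → (16, 'gahehbfbebede')
  25 → (20, 'hbfbebede')
  26 → (11, 'hcebcgahehbfbebede')
  27 → (9, 'hchcebcgahehbfbebede')
  28 → (18, 'hehbfbebede')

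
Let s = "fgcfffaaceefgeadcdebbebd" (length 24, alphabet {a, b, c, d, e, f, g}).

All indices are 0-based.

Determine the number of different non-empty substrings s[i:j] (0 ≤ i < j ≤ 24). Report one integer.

rank | idx | suffix
   0 |   6 | aaceefgeadcdebbebd
   1 |   7 | aceefgeadcdebbebd
   2 |  14 | adcdebbebd
   3 |  19 | bbebd
   4 |  22 | bd
   5 |  20 | bebd
   6 |  16 | cdebbebd
   7 |   8 | ceefgeadcdebbebd
   8 |   2 | cfffaaceefgeadcdebbebd
   9 |  23 | d
  10 |  15 | dcdebbebd
  11 |  17 | debbebd
  12 |  13 | eadcdebbebd
  13 |  18 | ebbebd
  14 |  21 | ebd
  15 |   9 | eefgeadcdebbebd
  16 |  10 | efgeadcdebbebd
  17 |   5 | faaceefgeadcdebbebd
  18 |   4 | ffaaceefgeadcdebbebd
  19 |   3 | fffaaceefgeadcdebbebd
  20 |   0 | fgcfffaaceefgeadcdebbebd
  21 |  11 | fgeadcdebbebd
  22 |   1 | gcfffaaceefgeadcdebbebd
  23 |  12 | geadcdebbebd

SA = [6, 7, 14, 19, 22, 20, 16, 8, 2, 23, 15, 17, 13, 18, 21, 9, 10, 5, 4, 3, 0, 11, 1, 12]
rank  pair      lcp
   1  s[6:],s[7:]  1  'a'
   2  s[7:],s[14:]  1  'a'
   3  s[14:],s[19:]  0  ''
   4  s[19:],s[22:]  1  'b'
   5  s[22:],s[20:]  1  'b'
   6  s[20:],s[16:]  0  ''
   7  s[16:],s[8:]  1  'c'
   8  s[8:],s[2:]  1  'c'
   9  s[2:],s[23:]  0  ''
  10  s[23:],s[15:]  1  'd'
  11  s[15:],s[17:]  1  'd'
  12  s[17:],s[13:]  0  ''
  13  s[13:],s[18:]  1  'e'
  14  s[18:],s[21:]  2  'eb'
  15  s[21:],s[9:]  1  'e'
  16  s[9:],s[10:]  1  'e'
  17  s[10:],s[5:]  0  ''
  18  s[5:],s[4:]  1  'f'
  19  s[4:],s[3:]  2  'ff'
  20  s[3:],s[0:]  1  'f'
  21  s[0:],s[11:]  2  'fg'
  22  s[11:],s[1:]  0  ''
  23  s[1:],s[12:]  1  'g'

n(n+1)/2 = 24·25/2 = 300
Σ LCP = 0 + 1 + 1 + 0 + 1 + 1 + 0 + 1 + 1 + 0 + 1 + 1 + 0 + 1 + 2 + 1 + 1 + 0 + 1 + 2 + 1 + 2 + 0 + 1 = 20
distinct = 300 − 20 = 280

280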